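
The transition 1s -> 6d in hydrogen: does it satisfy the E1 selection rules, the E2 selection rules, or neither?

Δl = 2 − 0 = +2; l_i + l_f = 2.
E1 (Δl = ±1): not satisfied.
E2 (Δl = 0,±2, l_i+l_f ≥ 2): satisfied.

E2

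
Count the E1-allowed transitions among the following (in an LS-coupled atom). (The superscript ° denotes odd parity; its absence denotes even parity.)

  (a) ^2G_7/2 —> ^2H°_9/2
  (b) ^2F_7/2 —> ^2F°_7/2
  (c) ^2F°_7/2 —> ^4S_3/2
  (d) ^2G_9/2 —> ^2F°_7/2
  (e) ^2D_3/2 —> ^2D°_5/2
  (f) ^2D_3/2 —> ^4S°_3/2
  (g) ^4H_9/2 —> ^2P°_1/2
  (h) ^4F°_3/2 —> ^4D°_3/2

4

(a) allowed
(b) allowed
(c) forbidden (ΔS, ΔL, ΔJ fail)
(d) allowed
(e) allowed
(f) forbidden (ΔS, ΔL fail)
(g) forbidden (ΔS, ΔL, ΔJ fail)
(h) forbidden (parity fails)
Total allowed: 4 of 8.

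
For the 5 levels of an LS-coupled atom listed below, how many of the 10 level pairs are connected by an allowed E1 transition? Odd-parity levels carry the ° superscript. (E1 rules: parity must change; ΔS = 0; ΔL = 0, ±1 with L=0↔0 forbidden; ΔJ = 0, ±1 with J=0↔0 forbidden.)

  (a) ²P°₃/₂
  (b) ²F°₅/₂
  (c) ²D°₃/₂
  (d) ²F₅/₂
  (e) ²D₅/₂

5

(a)–(b): forbidden (parity, ΔL).
(a)–(c): forbidden (parity).
(a)–(d): forbidden (ΔL).
(a)–(e): allowed.
(b)–(c): forbidden (parity).
(b)–(d): allowed.
(b)–(e): allowed.
(c)–(d): allowed.
(c)–(e): allowed.
(d)–(e): forbidden (parity).
Allowed pairs: 5 of 10.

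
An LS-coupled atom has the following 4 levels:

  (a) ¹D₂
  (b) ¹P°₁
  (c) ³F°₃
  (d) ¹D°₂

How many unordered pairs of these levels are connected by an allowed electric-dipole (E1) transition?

2

(a)–(b): allowed.
(a)–(c): forbidden (ΔS).
(a)–(d): allowed.
(b)–(c): forbidden (parity, ΔS, ΔL, ΔJ).
(b)–(d): forbidden (parity).
(c)–(d): forbidden (parity, ΔS).
Allowed pairs: 2 of 6.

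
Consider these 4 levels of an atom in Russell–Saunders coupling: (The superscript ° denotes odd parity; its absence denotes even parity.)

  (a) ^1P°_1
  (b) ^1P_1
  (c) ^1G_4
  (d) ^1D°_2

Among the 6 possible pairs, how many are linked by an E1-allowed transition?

2

(a)–(b): allowed.
(a)–(c): forbidden (ΔL, ΔJ).
(a)–(d): forbidden (parity).
(b)–(c): forbidden (parity, ΔL, ΔJ).
(b)–(d): allowed.
(c)–(d): forbidden (ΔL, ΔJ).
Allowed pairs: 2 of 6.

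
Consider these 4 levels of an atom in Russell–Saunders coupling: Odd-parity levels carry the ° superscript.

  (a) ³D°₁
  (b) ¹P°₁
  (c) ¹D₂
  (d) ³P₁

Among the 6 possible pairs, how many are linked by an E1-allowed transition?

(a)–(b): forbidden (parity, ΔS).
(a)–(c): forbidden (ΔS).
(a)–(d): allowed.
(b)–(c): allowed.
(b)–(d): forbidden (ΔS).
(c)–(d): forbidden (parity, ΔS).
Allowed pairs: 2 of 6.

2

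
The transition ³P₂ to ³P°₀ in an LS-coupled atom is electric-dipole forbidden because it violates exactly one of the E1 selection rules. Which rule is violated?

the ΔJ = 0, ±1 rule

Reading off the term symbols: S 1→1, L 1→1, J 2→0, parity even→odd.
ΔJ = 0, ±1 (not J=0↔0): J: 2 → 0, ΔJ = -2 — fails.
ΔS = 0: S: 1 → 1 — ok.
Parity must change: even → odd — ok.
ΔL = 0, ±1 (not L=0↔0): L: 1 → 1, ΔL = +0 — ok.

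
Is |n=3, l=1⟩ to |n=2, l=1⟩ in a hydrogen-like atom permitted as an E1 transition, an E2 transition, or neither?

Δl = 1 − 1 = +0; l_i + l_f = 2.
E1 (Δl = ±1): not satisfied.
E2 (Δl = 0,±2, l_i+l_f ≥ 2): satisfied.

E2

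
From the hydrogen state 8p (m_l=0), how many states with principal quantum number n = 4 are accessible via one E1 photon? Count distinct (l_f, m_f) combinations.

4

E1 requires Δl = ±1, so l_f ∈ {0, 2}; with 0 ≤ l_f ≤ n_f−1 = 3, the allowed l_f values are {0, 2}.
For l_f = 0: m_f ∈ {m_i−1, m_i, m_i+1} ∩ [−0, 0] = {0} → 1 state.
For l_f = 2: m_f ∈ {m_i−1, m_i, m_i+1} ∩ [−2, 2] = {-1, 0, 1} → 3 states.
Total: 4.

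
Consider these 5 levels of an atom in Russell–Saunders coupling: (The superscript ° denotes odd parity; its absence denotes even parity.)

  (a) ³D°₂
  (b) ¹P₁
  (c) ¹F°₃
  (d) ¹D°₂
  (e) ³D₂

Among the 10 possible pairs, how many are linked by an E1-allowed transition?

2

(a)–(b): forbidden (ΔS).
(a)–(c): forbidden (parity, ΔS).
(a)–(d): forbidden (parity, ΔS).
(a)–(e): allowed.
(b)–(c): forbidden (ΔL, ΔJ).
(b)–(d): allowed.
(b)–(e): forbidden (parity, ΔS).
(c)–(d): forbidden (parity).
(c)–(e): forbidden (ΔS).
(d)–(e): forbidden (ΔS).
Allowed pairs: 2 of 10.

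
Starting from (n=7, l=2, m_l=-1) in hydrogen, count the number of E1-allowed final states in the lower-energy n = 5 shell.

E1 requires Δl = ±1, so l_f ∈ {1, 3}; with 0 ≤ l_f ≤ n_f−1 = 4, the allowed l_f values are {1, 3}.
For l_f = 1: m_f ∈ {m_i−1, m_i, m_i+1} ∩ [−1, 1] = {-1, 0} → 2 states.
For l_f = 3: m_f ∈ {m_i−1, m_i, m_i+1} ∩ [−3, 3] = {-2, -1, 0} → 3 states.
Total: 5.

5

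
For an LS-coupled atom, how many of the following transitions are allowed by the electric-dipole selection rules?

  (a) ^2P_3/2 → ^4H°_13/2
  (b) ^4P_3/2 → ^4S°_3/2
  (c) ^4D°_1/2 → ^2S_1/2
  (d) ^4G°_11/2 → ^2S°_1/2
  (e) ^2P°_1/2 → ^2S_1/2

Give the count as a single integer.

(a) forbidden (ΔS, ΔL, ΔJ fail)
(b) allowed
(c) forbidden (ΔS, ΔL fail)
(d) forbidden (parity, ΔS, ΔL, ΔJ fail)
(e) allowed
Total allowed: 2 of 5.

2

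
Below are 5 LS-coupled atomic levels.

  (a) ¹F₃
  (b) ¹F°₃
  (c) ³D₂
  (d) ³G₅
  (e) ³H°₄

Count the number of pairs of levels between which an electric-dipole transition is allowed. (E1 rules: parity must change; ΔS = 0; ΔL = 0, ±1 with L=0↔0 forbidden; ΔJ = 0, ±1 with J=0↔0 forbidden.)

2

(a)–(b): allowed.
(a)–(c): forbidden (parity, ΔS).
(a)–(d): forbidden (parity, ΔS, ΔJ).
(a)–(e): forbidden (ΔS, ΔL).
(b)–(c): forbidden (ΔS).
(b)–(d): forbidden (ΔS, ΔJ).
(b)–(e): forbidden (parity, ΔS, ΔL).
(c)–(d): forbidden (parity, ΔL, ΔJ).
(c)–(e): forbidden (ΔL, ΔJ).
(d)–(e): allowed.
Allowed pairs: 2 of 10.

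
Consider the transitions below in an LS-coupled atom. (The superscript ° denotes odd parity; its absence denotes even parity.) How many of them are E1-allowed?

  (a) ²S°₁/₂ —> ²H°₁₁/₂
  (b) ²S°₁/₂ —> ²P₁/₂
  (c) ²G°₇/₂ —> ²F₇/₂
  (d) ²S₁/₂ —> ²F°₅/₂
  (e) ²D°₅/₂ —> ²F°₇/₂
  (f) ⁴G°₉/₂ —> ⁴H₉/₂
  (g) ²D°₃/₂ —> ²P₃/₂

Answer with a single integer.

4

(a) forbidden (parity, ΔL, ΔJ fail)
(b) allowed
(c) allowed
(d) forbidden (ΔL, ΔJ fail)
(e) forbidden (parity fails)
(f) allowed
(g) allowed
Total allowed: 4 of 7.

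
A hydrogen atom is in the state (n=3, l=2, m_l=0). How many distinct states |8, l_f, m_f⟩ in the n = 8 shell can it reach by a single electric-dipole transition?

E1 requires Δl = ±1, so l_f ∈ {1, 3}; with 0 ≤ l_f ≤ n_f−1 = 7, the allowed l_f values are {1, 3}.
For l_f = 1: m_f ∈ {m_i−1, m_i, m_i+1} ∩ [−1, 1] = {-1, 0, 1} → 3 states.
For l_f = 3: m_f ∈ {m_i−1, m_i, m_i+1} ∩ [−3, 3] = {-1, 0, 1} → 3 states.
Total: 6.

6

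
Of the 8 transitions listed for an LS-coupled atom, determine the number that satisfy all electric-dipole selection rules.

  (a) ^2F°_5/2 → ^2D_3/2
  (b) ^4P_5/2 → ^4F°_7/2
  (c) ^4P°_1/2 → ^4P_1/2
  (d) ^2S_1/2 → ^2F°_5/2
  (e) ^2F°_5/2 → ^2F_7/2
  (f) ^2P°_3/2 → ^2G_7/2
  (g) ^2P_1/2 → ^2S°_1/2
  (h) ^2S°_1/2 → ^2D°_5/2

4

(a) allowed
(b) forbidden (ΔL fails)
(c) allowed
(d) forbidden (ΔL, ΔJ fail)
(e) allowed
(f) forbidden (ΔL, ΔJ fail)
(g) allowed
(h) forbidden (parity, ΔL, ΔJ fail)
Total allowed: 4 of 8.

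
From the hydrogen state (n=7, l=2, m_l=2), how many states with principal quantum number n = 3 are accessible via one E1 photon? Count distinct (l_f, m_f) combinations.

1

E1 requires Δl = ±1, so l_f ∈ {1, 3}; with 0 ≤ l_f ≤ n_f−1 = 2, the allowed l_f values are {1}.
For l_f = 1: m_f ∈ {m_i−1, m_i, m_i+1} ∩ [−1, 1] = {1} → 1 state.
Total: 1.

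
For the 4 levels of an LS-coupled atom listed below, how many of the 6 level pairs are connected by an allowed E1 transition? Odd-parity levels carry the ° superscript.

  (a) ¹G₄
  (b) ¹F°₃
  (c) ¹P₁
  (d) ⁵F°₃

(a)–(b): allowed.
(a)–(c): forbidden (parity, ΔL, ΔJ).
(a)–(d): forbidden (ΔS).
(b)–(c): forbidden (ΔL, ΔJ).
(b)–(d): forbidden (parity, ΔS).
(c)–(d): forbidden (ΔS, ΔL, ΔJ).
Allowed pairs: 1 of 6.

1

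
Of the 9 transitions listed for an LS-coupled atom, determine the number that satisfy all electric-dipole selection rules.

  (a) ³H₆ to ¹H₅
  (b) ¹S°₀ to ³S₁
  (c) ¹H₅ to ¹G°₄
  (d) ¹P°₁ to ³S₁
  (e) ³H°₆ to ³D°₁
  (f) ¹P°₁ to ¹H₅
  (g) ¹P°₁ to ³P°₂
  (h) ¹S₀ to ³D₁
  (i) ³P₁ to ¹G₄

(a) forbidden (parity, ΔS fail)
(b) forbidden (ΔS, ΔL fail)
(c) allowed
(d) forbidden (ΔS fails)
(e) forbidden (parity, ΔL, ΔJ fail)
(f) forbidden (ΔL, ΔJ fail)
(g) forbidden (parity, ΔS fail)
(h) forbidden (parity, ΔS, ΔL fail)
(i) forbidden (parity, ΔS, ΔL, ΔJ fail)
Total allowed: 1 of 9.

1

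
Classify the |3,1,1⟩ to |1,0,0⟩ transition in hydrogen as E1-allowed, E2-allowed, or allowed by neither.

E1

Δl = 0 − 1 = -1; l_i + l_f = 1.
Δm_l = -1.
E1 (Δl = ±1, |Δm_l| ≤ 1): satisfied.
E2 (Δl = 0,±2, l_i+l_f ≥ 2, |Δm_l| ≤ 2): not satisfied.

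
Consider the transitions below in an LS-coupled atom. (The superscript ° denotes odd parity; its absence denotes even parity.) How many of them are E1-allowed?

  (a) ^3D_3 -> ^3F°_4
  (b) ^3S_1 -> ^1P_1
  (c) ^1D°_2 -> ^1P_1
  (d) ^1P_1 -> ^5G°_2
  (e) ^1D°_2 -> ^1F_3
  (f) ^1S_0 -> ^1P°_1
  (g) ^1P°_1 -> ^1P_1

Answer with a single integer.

(a) allowed
(b) forbidden (parity, ΔS fail)
(c) allowed
(d) forbidden (ΔS, ΔL fail)
(e) allowed
(f) allowed
(g) allowed
Total allowed: 5 of 7.

5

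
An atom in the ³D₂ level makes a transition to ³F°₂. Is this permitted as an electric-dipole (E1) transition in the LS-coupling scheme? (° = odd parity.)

Initial level: S=1, L=2, J=2, parity even. Final level: S=1, L=3, J=2, parity odd.
Parity must change: even → odd — ok.
ΔS = 0: S: 1 → 1 — ok.
ΔL = 0, ±1 (not L=0↔0): L: 2 → 3, ΔL = +1 — ok.
ΔJ = 0, ±1 (not J=0↔0): J: 2 → 2, ΔJ = +0 — ok.
All four E1 rules are satisfied.

allowed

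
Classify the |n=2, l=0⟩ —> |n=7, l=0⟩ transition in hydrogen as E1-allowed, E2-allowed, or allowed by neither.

Δl = 0 − 0 = +0; l_i + l_f = 0.
E1 (Δl = ±1): not satisfied.
E2 (Δl = 0,±2, l_i+l_f ≥ 2): not satisfied.

neither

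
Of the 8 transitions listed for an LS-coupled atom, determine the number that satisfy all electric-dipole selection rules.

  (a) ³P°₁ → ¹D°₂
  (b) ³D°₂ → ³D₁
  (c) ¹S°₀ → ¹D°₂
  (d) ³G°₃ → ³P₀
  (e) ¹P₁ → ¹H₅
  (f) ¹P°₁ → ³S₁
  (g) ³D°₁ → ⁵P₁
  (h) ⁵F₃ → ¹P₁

(a) forbidden (parity, ΔS fail)
(b) allowed
(c) forbidden (parity, ΔL, ΔJ fail)
(d) forbidden (ΔL, ΔJ fail)
(e) forbidden (parity, ΔL, ΔJ fail)
(f) forbidden (ΔS fails)
(g) forbidden (ΔS fails)
(h) forbidden (parity, ΔS, ΔL, ΔJ fail)
Total allowed: 1 of 8.

1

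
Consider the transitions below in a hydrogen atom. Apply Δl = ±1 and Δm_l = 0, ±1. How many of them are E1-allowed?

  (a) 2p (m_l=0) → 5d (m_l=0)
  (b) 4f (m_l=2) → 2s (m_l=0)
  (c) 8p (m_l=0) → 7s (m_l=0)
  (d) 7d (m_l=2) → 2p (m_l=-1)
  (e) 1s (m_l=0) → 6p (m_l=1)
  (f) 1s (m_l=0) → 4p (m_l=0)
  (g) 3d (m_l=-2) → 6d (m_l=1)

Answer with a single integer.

4

(a) allowed
(b) forbidden — Δl = -3 (E1 requires Δl = ±1); Δm_l = -2 (E1 requires Δm_l = 0, ±1)
(c) allowed
(d) forbidden — Δm_l = -3 (E1 requires Δm_l = 0, ±1)
(e) allowed
(f) allowed
(g) forbidden — Δl = +0 (E1 requires Δl = ±1); Δm_l = +3 (E1 requires Δm_l = 0, ±1)
Total allowed: 4 of 7.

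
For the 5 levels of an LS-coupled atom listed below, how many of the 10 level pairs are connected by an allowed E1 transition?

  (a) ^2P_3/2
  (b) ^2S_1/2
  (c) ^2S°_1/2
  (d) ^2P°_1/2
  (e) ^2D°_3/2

(a)–(b): forbidden (parity).
(a)–(c): allowed.
(a)–(d): allowed.
(a)–(e): allowed.
(b)–(c): forbidden (ΔL).
(b)–(d): allowed.
(b)–(e): forbidden (ΔL).
(c)–(d): forbidden (parity).
(c)–(e): forbidden (parity, ΔL).
(d)–(e): forbidden (parity).
Allowed pairs: 4 of 10.

4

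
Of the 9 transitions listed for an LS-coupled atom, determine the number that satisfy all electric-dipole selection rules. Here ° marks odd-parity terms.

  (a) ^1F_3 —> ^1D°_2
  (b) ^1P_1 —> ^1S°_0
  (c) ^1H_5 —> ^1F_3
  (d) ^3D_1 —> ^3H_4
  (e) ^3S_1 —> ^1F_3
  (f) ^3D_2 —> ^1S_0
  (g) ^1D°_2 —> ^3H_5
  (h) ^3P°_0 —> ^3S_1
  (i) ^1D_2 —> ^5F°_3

3

(a) allowed
(b) allowed
(c) forbidden (parity, ΔL, ΔJ fail)
(d) forbidden (parity, ΔL, ΔJ fail)
(e) forbidden (parity, ΔS, ΔL, ΔJ fail)
(f) forbidden (parity, ΔS, ΔL, ΔJ fail)
(g) forbidden (ΔS, ΔL, ΔJ fail)
(h) allowed
(i) forbidden (ΔS fails)
Total allowed: 3 of 9.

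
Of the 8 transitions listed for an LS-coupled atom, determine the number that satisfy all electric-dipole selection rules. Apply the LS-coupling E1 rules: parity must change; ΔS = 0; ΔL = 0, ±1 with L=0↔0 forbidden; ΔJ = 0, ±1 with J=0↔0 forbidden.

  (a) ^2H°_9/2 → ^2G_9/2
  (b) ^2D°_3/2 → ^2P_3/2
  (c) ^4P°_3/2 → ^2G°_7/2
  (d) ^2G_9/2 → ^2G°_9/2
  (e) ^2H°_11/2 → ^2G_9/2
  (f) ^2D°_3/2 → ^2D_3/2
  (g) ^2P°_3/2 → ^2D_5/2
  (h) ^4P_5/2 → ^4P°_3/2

7

(a) allowed
(b) allowed
(c) forbidden (parity, ΔS, ΔL, ΔJ fail)
(d) allowed
(e) allowed
(f) allowed
(g) allowed
(h) allowed
Total allowed: 7 of 8.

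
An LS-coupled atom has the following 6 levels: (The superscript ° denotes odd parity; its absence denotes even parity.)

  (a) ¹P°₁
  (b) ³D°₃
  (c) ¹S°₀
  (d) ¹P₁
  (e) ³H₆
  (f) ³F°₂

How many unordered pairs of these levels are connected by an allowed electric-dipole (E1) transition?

(a)–(b): forbidden (parity, ΔS, ΔJ).
(a)–(c): forbidden (parity).
(a)–(d): allowed.
(a)–(e): forbidden (ΔS, ΔL, ΔJ).
(a)–(f): forbidden (parity, ΔS, ΔL).
(b)–(c): forbidden (parity, ΔS, ΔL, ΔJ).
(b)–(d): forbidden (ΔS, ΔJ).
(b)–(e): forbidden (ΔL, ΔJ).
(b)–(f): forbidden (parity).
(c)–(d): allowed.
(c)–(e): forbidden (ΔS, ΔL, ΔJ).
(c)–(f): forbidden (parity, ΔS, ΔL, ΔJ).
(d)–(e): forbidden (parity, ΔS, ΔL, ΔJ).
(d)–(f): forbidden (ΔS, ΔL).
(e)–(f): forbidden (ΔL, ΔJ).
Allowed pairs: 2 of 15.

2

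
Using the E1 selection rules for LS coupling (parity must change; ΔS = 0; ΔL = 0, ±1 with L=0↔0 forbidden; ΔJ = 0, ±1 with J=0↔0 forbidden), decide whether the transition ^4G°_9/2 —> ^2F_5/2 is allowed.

forbidden

Initial level: S=3/2, L=4, J=9/2, parity odd. Final level: S=1/2, L=3, J=5/2, parity even.
Parity must change: odd → even — passes.
ΔS = 0: S: 3/2 → 1/2 — fails.
ΔL = 0, ±1 (not L=0↔0): L: 4 → 3, ΔL = -1 — passes.
ΔJ = 0, ±1 (not J=0↔0): J: 9/2 → 5/2, ΔJ = -2 — fails.
Rule(s) violated: ΔS, ΔJ.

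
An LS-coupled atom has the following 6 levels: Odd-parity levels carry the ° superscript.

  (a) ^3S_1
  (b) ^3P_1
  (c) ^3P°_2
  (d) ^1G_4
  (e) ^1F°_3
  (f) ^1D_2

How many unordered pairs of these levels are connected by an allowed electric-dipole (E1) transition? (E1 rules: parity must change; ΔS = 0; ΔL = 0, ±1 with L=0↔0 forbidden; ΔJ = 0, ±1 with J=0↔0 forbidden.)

4

(a)–(b): forbidden (parity).
(a)–(c): allowed.
(a)–(d): forbidden (parity, ΔS, ΔL, ΔJ).
(a)–(e): forbidden (ΔS, ΔL, ΔJ).
(a)–(f): forbidden (parity, ΔS, ΔL).
(b)–(c): allowed.
(b)–(d): forbidden (parity, ΔS, ΔL, ΔJ).
(b)–(e): forbidden (ΔS, ΔL, ΔJ).
(b)–(f): forbidden (parity, ΔS).
(c)–(d): forbidden (ΔS, ΔL, ΔJ).
(c)–(e): forbidden (parity, ΔS, ΔL).
(c)–(f): forbidden (ΔS).
(d)–(e): allowed.
(d)–(f): forbidden (parity, ΔL, ΔJ).
(e)–(f): allowed.
Allowed pairs: 4 of 15.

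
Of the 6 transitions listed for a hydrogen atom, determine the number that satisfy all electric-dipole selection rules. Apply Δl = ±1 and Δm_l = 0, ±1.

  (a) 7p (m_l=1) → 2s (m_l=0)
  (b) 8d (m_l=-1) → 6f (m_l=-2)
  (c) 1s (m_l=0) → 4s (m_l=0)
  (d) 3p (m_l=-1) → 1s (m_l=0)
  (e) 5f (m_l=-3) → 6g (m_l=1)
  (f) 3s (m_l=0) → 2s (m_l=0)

3

(a) allowed
(b) allowed
(c) forbidden — Δl = +0 (E1 requires Δl = ±1)
(d) allowed
(e) forbidden — Δm_l = +4 (E1 requires Δm_l = 0, ±1)
(f) forbidden — Δl = +0 (E1 requires Δl = ±1)
Total allowed: 3 of 6.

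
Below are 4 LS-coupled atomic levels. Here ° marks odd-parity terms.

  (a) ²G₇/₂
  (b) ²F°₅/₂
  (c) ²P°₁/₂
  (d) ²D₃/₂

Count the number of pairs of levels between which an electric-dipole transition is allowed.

(a)–(b): allowed.
(a)–(c): forbidden (ΔL, ΔJ).
(a)–(d): forbidden (parity, ΔL, ΔJ).
(b)–(c): forbidden (parity, ΔL, ΔJ).
(b)–(d): allowed.
(c)–(d): allowed.
Allowed pairs: 3 of 6.

3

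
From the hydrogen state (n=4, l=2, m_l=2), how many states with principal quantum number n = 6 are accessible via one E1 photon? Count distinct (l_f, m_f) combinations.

E1 requires Δl = ±1, so l_f ∈ {1, 3}; with 0 ≤ l_f ≤ n_f−1 = 5, the allowed l_f values are {1, 3}.
For l_f = 1: m_f ∈ {m_i−1, m_i, m_i+1} ∩ [−1, 1] = {1} → 1 state.
For l_f = 3: m_f ∈ {m_i−1, m_i, m_i+1} ∩ [−3, 3] = {1, 2, 3} → 3 states.
Total: 4.

4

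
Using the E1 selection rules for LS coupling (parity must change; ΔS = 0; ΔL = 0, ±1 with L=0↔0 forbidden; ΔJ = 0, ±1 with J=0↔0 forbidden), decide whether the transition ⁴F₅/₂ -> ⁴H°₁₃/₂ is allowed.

forbidden

Initial level: S=3/2, L=3, J=5/2, parity even. Final level: S=3/2, L=5, J=13/2, parity odd.
ΔJ = 0, ±1 (not J=0↔0): J: 5/2 → 13/2, ΔJ = +4 — fails.
Parity must change: even → odd — ok.
ΔS = 0: S: 3/2 → 3/2 — ok.
ΔL = 0, ±1 (not L=0↔0): L: 3 → 5, ΔL = +2 — fails.
Rule(s) violated: ΔL, ΔJ.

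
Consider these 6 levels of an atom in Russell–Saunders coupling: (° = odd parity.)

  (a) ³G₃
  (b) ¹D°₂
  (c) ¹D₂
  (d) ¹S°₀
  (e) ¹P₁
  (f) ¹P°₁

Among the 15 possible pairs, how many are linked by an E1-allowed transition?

(a)–(b): forbidden (ΔS, ΔL).
(a)–(c): forbidden (parity, ΔS, ΔL).
(a)–(d): forbidden (ΔS, ΔL, ΔJ).
(a)–(e): forbidden (parity, ΔS, ΔL, ΔJ).
(a)–(f): forbidden (ΔS, ΔL, ΔJ).
(b)–(c): allowed.
(b)–(d): forbidden (parity, ΔL, ΔJ).
(b)–(e): allowed.
(b)–(f): forbidden (parity).
(c)–(d): forbidden (ΔL, ΔJ).
(c)–(e): forbidden (parity).
(c)–(f): allowed.
(d)–(e): allowed.
(d)–(f): forbidden (parity).
(e)–(f): allowed.
Allowed pairs: 5 of 15.

5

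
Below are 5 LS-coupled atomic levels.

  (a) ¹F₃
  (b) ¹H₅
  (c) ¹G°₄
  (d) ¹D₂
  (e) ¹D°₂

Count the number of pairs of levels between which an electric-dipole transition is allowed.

(a)–(b): forbidden (parity, ΔL, ΔJ).
(a)–(c): allowed.
(a)–(d): forbidden (parity).
(a)–(e): allowed.
(b)–(c): allowed.
(b)–(d): forbidden (parity, ΔL, ΔJ).
(b)–(e): forbidden (ΔL, ΔJ).
(c)–(d): forbidden (ΔL, ΔJ).
(c)–(e): forbidden (parity, ΔL, ΔJ).
(d)–(e): allowed.
Allowed pairs: 4 of 10.

4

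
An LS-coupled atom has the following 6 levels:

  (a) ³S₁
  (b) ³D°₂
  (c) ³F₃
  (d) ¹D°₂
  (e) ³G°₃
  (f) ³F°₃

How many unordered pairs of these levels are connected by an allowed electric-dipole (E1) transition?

(a)–(b): forbidden (ΔL).
(a)–(c): forbidden (parity, ΔL, ΔJ).
(a)–(d): forbidden (ΔS, ΔL).
(a)–(e): forbidden (ΔL, ΔJ).
(a)–(f): forbidden (ΔL, ΔJ).
(b)–(c): allowed.
(b)–(d): forbidden (parity, ΔS).
(b)–(e): forbidden (parity, ΔL).
(b)–(f): forbidden (parity).
(c)–(d): forbidden (ΔS).
(c)–(e): allowed.
(c)–(f): allowed.
(d)–(e): forbidden (parity, ΔS, ΔL).
(d)–(f): forbidden (parity, ΔS).
(e)–(f): forbidden (parity).
Allowed pairs: 3 of 15.

3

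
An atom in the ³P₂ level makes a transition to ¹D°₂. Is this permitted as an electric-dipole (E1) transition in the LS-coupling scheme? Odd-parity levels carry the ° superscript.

Reading off the term symbols: S 1→0, L 1→2, J 2→2, parity even→odd.
Parity must change: even → odd — ok.
ΔS = 0: S: 1 → 0 — fails.
ΔL = 0, ±1 (not L=0↔0): L: 1 → 2, ΔL = +1 — ok.
ΔJ = 0, ±1 (not J=0↔0): J: 2 → 2, ΔJ = +0 — ok.
Rule(s) violated: ΔS.

forbidden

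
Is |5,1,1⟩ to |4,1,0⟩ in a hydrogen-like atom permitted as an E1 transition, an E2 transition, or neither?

E2

Δl = 1 − 1 = +0; l_i + l_f = 2.
Δm_l = -1.
E1 (Δl = ±1, |Δm_l| ≤ 1): not satisfied.
E2 (Δl = 0,±2, l_i+l_f ≥ 2, |Δm_l| ≤ 2): satisfied.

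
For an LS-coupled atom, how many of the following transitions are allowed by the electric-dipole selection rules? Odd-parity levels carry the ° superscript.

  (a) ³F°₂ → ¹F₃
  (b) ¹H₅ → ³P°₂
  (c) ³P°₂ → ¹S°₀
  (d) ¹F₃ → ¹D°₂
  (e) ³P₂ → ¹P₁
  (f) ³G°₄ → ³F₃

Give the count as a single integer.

2

(a) forbidden (ΔS fails)
(b) forbidden (ΔS, ΔL, ΔJ fail)
(c) forbidden (parity, ΔS, ΔJ fail)
(d) allowed
(e) forbidden (parity, ΔS fail)
(f) allowed
Total allowed: 2 of 6.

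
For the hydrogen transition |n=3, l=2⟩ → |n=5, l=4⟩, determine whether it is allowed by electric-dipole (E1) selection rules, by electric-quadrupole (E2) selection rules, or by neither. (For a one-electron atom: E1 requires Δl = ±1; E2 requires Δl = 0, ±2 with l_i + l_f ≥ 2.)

Δl = 4 − 2 = +2; l_i + l_f = 6.
E1 (Δl = ±1): not satisfied.
E2 (Δl = 0,±2, l_i+l_f ≥ 2): satisfied.

E2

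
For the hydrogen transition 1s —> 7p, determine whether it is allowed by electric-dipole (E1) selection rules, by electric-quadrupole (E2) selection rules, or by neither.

E1

Δl = 1 − 0 = +1; l_i + l_f = 1.
E1 (Δl = ±1): satisfied.
E2 (Δl = 0,±2, l_i+l_f ≥ 2): not satisfied.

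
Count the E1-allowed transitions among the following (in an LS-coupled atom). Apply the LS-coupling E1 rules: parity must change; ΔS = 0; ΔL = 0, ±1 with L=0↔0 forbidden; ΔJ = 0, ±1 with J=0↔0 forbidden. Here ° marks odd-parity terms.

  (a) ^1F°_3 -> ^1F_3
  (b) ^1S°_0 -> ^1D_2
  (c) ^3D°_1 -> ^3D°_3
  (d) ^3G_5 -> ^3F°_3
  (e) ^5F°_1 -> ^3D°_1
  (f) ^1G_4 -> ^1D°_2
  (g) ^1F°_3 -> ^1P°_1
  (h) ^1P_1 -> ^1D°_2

(a) allowed
(b) forbidden (ΔL, ΔJ fail)
(c) forbidden (parity, ΔJ fail)
(d) forbidden (ΔJ fails)
(e) forbidden (parity, ΔS fail)
(f) forbidden (ΔL, ΔJ fail)
(g) forbidden (parity, ΔL, ΔJ fail)
(h) allowed
Total allowed: 2 of 8.

2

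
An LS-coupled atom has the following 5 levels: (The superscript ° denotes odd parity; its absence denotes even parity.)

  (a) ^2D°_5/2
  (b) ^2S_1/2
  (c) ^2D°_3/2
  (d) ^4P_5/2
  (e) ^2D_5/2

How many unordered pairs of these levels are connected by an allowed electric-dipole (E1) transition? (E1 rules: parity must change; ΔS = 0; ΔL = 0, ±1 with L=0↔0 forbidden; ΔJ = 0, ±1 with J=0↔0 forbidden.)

2

(a)–(b): forbidden (ΔL, ΔJ).
(a)–(c): forbidden (parity).
(a)–(d): forbidden (ΔS).
(a)–(e): allowed.
(b)–(c): forbidden (ΔL).
(b)–(d): forbidden (parity, ΔS, ΔJ).
(b)–(e): forbidden (parity, ΔL, ΔJ).
(c)–(d): forbidden (ΔS).
(c)–(e): allowed.
(d)–(e): forbidden (parity, ΔS).
Allowed pairs: 2 of 10.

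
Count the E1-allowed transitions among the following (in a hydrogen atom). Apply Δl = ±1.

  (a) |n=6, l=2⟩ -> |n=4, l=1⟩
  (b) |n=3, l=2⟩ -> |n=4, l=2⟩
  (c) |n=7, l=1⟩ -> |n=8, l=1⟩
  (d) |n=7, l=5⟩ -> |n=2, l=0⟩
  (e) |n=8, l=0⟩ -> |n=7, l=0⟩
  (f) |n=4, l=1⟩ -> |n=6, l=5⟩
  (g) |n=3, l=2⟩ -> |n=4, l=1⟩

(a) allowed
(b) forbidden — Δl = +0 (E1 requires Δl = ±1)
(c) forbidden — Δl = +0 (E1 requires Δl = ±1)
(d) forbidden — Δl = -5 (E1 requires Δl = ±1)
(e) forbidden — Δl = +0 (E1 requires Δl = ±1)
(f) forbidden — Δl = +4 (E1 requires Δl = ±1)
(g) allowed
Total allowed: 2 of 7.

2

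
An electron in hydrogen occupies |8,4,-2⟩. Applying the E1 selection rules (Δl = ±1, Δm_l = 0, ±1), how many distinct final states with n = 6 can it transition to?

E1 requires Δl = ±1, so l_f ∈ {3, 5}; with 0 ≤ l_f ≤ n_f−1 = 5, the allowed l_f values are {3, 5}.
For l_f = 3: m_f ∈ {m_i−1, m_i, m_i+1} ∩ [−3, 3] = {-3, -2, -1} → 3 states.
For l_f = 5: m_f ∈ {m_i−1, m_i, m_i+1} ∩ [−5, 5] = {-3, -2, -1} → 3 states.
Total: 6.

6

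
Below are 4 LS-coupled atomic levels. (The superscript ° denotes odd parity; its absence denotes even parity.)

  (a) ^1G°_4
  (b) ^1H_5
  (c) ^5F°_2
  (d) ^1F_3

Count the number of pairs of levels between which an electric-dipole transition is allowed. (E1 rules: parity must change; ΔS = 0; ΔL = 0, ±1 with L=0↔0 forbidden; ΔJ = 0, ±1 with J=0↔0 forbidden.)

(a)–(b): allowed.
(a)–(c): forbidden (parity, ΔS, ΔJ).
(a)–(d): allowed.
(b)–(c): forbidden (ΔS, ΔL, ΔJ).
(b)–(d): forbidden (parity, ΔL, ΔJ).
(c)–(d): forbidden (ΔS).
Allowed pairs: 2 of 6.

2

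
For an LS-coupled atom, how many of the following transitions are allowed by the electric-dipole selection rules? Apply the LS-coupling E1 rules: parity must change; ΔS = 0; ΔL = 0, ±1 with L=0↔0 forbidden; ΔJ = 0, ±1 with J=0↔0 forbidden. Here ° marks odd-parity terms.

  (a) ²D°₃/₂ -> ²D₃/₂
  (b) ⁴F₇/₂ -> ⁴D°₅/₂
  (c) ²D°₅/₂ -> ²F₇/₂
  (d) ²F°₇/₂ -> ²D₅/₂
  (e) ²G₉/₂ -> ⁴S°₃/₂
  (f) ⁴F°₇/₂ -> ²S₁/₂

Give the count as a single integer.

(a) allowed
(b) allowed
(c) allowed
(d) allowed
(e) forbidden (ΔS, ΔL, ΔJ fail)
(f) forbidden (ΔS, ΔL, ΔJ fail)
Total allowed: 4 of 6.

4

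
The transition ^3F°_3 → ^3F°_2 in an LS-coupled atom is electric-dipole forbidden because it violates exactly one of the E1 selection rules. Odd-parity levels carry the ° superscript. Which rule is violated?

parity

Initial level: S=1, L=3, J=3, parity odd. Final level: S=1, L=3, J=2, parity odd.
Parity must change: odd → odd — fails.
ΔS = 0: S: 1 → 1 — passes.
ΔL = 0, ±1 (not L=0↔0): L: 3 → 3, ΔL = +0 — passes.
ΔJ = 0, ±1 (not J=0↔0): J: 3 → 2, ΔJ = -1 — passes.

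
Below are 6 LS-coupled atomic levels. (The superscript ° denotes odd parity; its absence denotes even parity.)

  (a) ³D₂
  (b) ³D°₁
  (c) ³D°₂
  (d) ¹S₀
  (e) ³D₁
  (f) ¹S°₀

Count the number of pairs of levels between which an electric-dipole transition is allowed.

4

(a)–(b): allowed.
(a)–(c): allowed.
(a)–(d): forbidden (parity, ΔS, ΔL, ΔJ).
(a)–(e): forbidden (parity).
(a)–(f): forbidden (ΔS, ΔL, ΔJ).
(b)–(c): forbidden (parity).
(b)–(d): forbidden (ΔS, ΔL).
(b)–(e): allowed.
(b)–(f): forbidden (parity, ΔS, ΔL).
(c)–(d): forbidden (ΔS, ΔL, ΔJ).
(c)–(e): allowed.
(c)–(f): forbidden (parity, ΔS, ΔL, ΔJ).
(d)–(e): forbidden (parity, ΔS, ΔL).
(d)–(f): forbidden (ΔL, ΔJ).
(e)–(f): forbidden (ΔS, ΔL).
Allowed pairs: 4 of 15.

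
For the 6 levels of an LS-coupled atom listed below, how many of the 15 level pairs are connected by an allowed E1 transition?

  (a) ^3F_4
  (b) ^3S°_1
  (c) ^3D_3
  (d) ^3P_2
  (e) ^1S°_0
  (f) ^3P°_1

2

(a)–(b): forbidden (ΔL, ΔJ).
(a)–(c): forbidden (parity).
(a)–(d): forbidden (parity, ΔL, ΔJ).
(a)–(e): forbidden (ΔS, ΔL, ΔJ).
(a)–(f): forbidden (ΔL, ΔJ).
(b)–(c): forbidden (ΔL, ΔJ).
(b)–(d): allowed.
(b)–(e): forbidden (parity, ΔS, ΔL).
(b)–(f): forbidden (parity).
(c)–(d): forbidden (parity).
(c)–(e): forbidden (ΔS, ΔL, ΔJ).
(c)–(f): forbidden (ΔJ).
(d)–(e): forbidden (ΔS, ΔJ).
(d)–(f): allowed.
(e)–(f): forbidden (parity, ΔS).
Allowed pairs: 2 of 15.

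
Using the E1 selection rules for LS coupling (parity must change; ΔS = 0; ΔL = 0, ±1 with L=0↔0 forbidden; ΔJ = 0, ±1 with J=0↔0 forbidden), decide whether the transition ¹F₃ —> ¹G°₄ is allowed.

allowed

Parity must change: even → odd — passes.
ΔS = 0: S: 0 → 0 — passes.
ΔL = 0, ±1 (not L=0↔0): L: 3 → 4, ΔL = +1 — passes.
ΔJ = 0, ±1 (not J=0↔0): J: 3 → 4, ΔJ = +1 — passes.
All four E1 rules are satisfied.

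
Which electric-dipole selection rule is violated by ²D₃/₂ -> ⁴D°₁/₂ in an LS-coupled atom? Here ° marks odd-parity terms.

the ΔS = 0 rule

ΔS = 0: S: 1/2 → 3/2 — fails.
Parity must change: even → odd — ok.
ΔJ = 0, ±1 (not J=0↔0): J: 3/2 → 1/2, ΔJ = -1 — ok.
ΔL = 0, ±1 (not L=0↔0): L: 2 → 2, ΔL = +0 — ok.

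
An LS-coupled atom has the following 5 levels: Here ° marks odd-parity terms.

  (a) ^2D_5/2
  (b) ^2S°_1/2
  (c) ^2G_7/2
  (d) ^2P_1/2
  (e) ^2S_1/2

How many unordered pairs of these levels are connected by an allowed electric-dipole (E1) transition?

(a)–(b): forbidden (ΔL, ΔJ).
(a)–(c): forbidden (parity, ΔL).
(a)–(d): forbidden (parity, ΔJ).
(a)–(e): forbidden (parity, ΔL, ΔJ).
(b)–(c): forbidden (ΔL, ΔJ).
(b)–(d): allowed.
(b)–(e): forbidden (ΔL).
(c)–(d): forbidden (parity, ΔL, ΔJ).
(c)–(e): forbidden (parity, ΔL, ΔJ).
(d)–(e): forbidden (parity).
Allowed pairs: 1 of 10.

1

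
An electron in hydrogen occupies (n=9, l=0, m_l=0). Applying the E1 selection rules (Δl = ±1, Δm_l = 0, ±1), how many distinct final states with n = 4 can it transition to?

E1 requires Δl = ±1, so l_f ∈ {-1, 1}; with 0 ≤ l_f ≤ n_f−1 = 3, the allowed l_f values are {1}.
For l_f = 1: m_f ∈ {m_i−1, m_i, m_i+1} ∩ [−1, 1] = {-1, 0, 1} → 3 states.
Total: 3.

3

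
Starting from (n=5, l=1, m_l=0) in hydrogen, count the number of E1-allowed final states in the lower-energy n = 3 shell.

E1 requires Δl = ±1, so l_f ∈ {0, 2}; with 0 ≤ l_f ≤ n_f−1 = 2, the allowed l_f values are {0, 2}.
For l_f = 0: m_f ∈ {m_i−1, m_i, m_i+1} ∩ [−0, 0] = {0} → 1 state.
For l_f = 2: m_f ∈ {m_i−1, m_i, m_i+1} ∩ [−2, 2] = {-1, 0, 1} → 3 states.
Total: 4.

4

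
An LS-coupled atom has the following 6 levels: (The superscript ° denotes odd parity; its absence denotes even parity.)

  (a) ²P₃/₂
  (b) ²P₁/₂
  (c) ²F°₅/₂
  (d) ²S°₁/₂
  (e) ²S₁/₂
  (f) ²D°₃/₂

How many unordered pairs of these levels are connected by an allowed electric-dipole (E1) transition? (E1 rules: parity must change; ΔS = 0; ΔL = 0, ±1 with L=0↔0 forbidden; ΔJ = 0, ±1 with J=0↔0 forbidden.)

(a)–(b): forbidden (parity).
(a)–(c): forbidden (ΔL).
(a)–(d): allowed.
(a)–(e): forbidden (parity).
(a)–(f): allowed.
(b)–(c): forbidden (ΔL, ΔJ).
(b)–(d): allowed.
(b)–(e): forbidden (parity).
(b)–(f): allowed.
(c)–(d): forbidden (parity, ΔL, ΔJ).
(c)–(e): forbidden (ΔL, ΔJ).
(c)–(f): forbidden (parity).
(d)–(e): forbidden (ΔL).
(d)–(f): forbidden (parity, ΔL).
(e)–(f): forbidden (ΔL).
Allowed pairs: 4 of 15.

4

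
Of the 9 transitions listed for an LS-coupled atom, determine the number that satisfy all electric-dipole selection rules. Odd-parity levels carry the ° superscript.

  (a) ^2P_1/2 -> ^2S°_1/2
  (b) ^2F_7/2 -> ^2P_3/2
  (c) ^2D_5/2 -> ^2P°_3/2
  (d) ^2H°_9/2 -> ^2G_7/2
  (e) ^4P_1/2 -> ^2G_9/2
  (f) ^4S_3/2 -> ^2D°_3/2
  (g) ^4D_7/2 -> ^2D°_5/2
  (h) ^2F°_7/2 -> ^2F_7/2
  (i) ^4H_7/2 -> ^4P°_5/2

(a) allowed
(b) forbidden (parity, ΔL, ΔJ fail)
(c) allowed
(d) allowed
(e) forbidden (parity, ΔS, ΔL, ΔJ fail)
(f) forbidden (ΔS, ΔL fail)
(g) forbidden (ΔS fails)
(h) allowed
(i) forbidden (ΔL fails)
Total allowed: 4 of 9.

4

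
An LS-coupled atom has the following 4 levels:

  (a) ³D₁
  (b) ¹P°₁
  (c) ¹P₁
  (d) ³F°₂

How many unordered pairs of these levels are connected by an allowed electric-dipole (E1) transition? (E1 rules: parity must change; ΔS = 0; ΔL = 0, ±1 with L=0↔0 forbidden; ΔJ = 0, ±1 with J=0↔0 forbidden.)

2

(a)–(b): forbidden (ΔS).
(a)–(c): forbidden (parity, ΔS).
(a)–(d): allowed.
(b)–(c): allowed.
(b)–(d): forbidden (parity, ΔS, ΔL).
(c)–(d): forbidden (ΔS, ΔL).
Allowed pairs: 2 of 6.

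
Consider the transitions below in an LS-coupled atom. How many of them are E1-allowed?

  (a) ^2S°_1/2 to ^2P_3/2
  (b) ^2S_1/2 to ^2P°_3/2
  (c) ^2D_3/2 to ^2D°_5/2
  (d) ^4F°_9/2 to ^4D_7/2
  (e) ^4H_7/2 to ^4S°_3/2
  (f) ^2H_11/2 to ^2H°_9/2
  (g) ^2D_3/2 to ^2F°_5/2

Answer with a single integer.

6

(a) allowed
(b) allowed
(c) allowed
(d) allowed
(e) forbidden (ΔL, ΔJ fail)
(f) allowed
(g) allowed
Total allowed: 6 of 7.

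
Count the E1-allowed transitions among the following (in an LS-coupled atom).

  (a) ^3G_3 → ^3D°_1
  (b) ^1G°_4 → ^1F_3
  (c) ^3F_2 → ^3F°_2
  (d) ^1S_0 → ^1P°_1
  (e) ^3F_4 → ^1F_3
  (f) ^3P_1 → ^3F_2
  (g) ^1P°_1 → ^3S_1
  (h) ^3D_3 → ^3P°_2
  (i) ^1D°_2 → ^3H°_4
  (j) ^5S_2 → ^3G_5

(a) forbidden (ΔL, ΔJ fail)
(b) allowed
(c) allowed
(d) allowed
(e) forbidden (parity, ΔS fail)
(f) forbidden (parity, ΔL fail)
(g) forbidden (ΔS fails)
(h) allowed
(i) forbidden (parity, ΔS, ΔL, ΔJ fail)
(j) forbidden (parity, ΔS, ΔL, ΔJ fail)
Total allowed: 4 of 10.

4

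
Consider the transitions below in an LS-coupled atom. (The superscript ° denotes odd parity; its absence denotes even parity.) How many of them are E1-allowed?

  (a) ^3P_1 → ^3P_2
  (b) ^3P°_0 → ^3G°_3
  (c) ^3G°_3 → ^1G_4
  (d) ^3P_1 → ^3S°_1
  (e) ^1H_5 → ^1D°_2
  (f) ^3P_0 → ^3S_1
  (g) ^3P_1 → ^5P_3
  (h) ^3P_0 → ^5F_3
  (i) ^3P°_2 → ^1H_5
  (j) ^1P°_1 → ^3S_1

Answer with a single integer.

(a) forbidden (parity fails)
(b) forbidden (parity, ΔL, ΔJ fail)
(c) forbidden (ΔS fails)
(d) allowed
(e) forbidden (ΔL, ΔJ fail)
(f) forbidden (parity fails)
(g) forbidden (parity, ΔS, ΔJ fail)
(h) forbidden (parity, ΔS, ΔL, ΔJ fail)
(i) forbidden (ΔS, ΔL, ΔJ fail)
(j) forbidden (ΔS fails)
Total allowed: 1 of 10.

1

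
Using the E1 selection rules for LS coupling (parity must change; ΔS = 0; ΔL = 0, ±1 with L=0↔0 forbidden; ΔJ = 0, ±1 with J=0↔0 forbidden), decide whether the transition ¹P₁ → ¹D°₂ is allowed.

allowed

Initial level: S=0, L=1, J=1, parity even. Final level: S=0, L=2, J=2, parity odd.
Parity must change: even → odd — ok.
ΔS = 0: S: 0 → 0 — ok.
ΔL = 0, ±1 (not L=0↔0): L: 1 → 2, ΔL = +1 — ok.
ΔJ = 0, ±1 (not J=0↔0): J: 1 → 2, ΔJ = +1 — ok.
All four E1 rules are satisfied.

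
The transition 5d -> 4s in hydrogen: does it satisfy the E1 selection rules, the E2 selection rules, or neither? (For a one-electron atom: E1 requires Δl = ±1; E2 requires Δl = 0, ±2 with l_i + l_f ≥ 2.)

E2

Δl = 0 − 2 = -2; l_i + l_f = 2.
E1 (Δl = ±1): not satisfied.
E2 (Δl = 0,±2, l_i+l_f ≥ 2): satisfied.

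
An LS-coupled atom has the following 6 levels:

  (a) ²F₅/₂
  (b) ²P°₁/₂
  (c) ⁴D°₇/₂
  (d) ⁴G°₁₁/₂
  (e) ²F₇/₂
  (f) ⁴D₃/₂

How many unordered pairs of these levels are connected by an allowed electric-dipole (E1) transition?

(a)–(b): forbidden (ΔL, ΔJ).
(a)–(c): forbidden (ΔS).
(a)–(d): forbidden (ΔS, ΔJ).
(a)–(e): forbidden (parity).
(a)–(f): forbidden (parity, ΔS).
(b)–(c): forbidden (parity, ΔS, ΔJ).
(b)–(d): forbidden (parity, ΔS, ΔL, ΔJ).
(b)–(e): forbidden (ΔL, ΔJ).
(b)–(f): forbidden (ΔS).
(c)–(d): forbidden (parity, ΔL, ΔJ).
(c)–(e): forbidden (ΔS).
(c)–(f): forbidden (ΔJ).
(d)–(e): forbidden (ΔS, ΔJ).
(d)–(f): forbidden (ΔL, ΔJ).
(e)–(f): forbidden (parity, ΔS, ΔJ).
Allowed pairs: 0 of 15.

0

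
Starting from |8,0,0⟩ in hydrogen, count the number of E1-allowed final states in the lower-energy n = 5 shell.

E1 requires Δl = ±1, so l_f ∈ {-1, 1}; with 0 ≤ l_f ≤ n_f−1 = 4, the allowed l_f values are {1}.
For l_f = 1: m_f ∈ {m_i−1, m_i, m_i+1} ∩ [−1, 1] = {-1, 0, 1} → 3 states.
Total: 3.

3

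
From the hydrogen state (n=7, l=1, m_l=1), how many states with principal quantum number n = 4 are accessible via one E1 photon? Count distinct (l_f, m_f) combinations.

E1 requires Δl = ±1, so l_f ∈ {0, 2}; with 0 ≤ l_f ≤ n_f−1 = 3, the allowed l_f values are {0, 2}.
For l_f = 0: m_f ∈ {m_i−1, m_i, m_i+1} ∩ [−0, 0] = {0} → 1 state.
For l_f = 2: m_f ∈ {m_i−1, m_i, m_i+1} ∩ [−2, 2] = {0, 1, 2} → 3 states.
Total: 4.

4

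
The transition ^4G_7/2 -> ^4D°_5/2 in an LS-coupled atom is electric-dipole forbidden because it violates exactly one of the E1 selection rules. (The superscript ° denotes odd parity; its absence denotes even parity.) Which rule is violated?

Parity must change: even → odd — satisfied.
ΔS = 0: S: 3/2 → 3/2 — satisfied.
ΔL = 0, ±1 (not L=0↔0): L: 4 → 2, ΔL = -2 — violated.
ΔJ = 0, ±1 (not J=0↔0): J: 7/2 → 5/2, ΔJ = -1 — satisfied.

the ΔL = 0, ±1 rule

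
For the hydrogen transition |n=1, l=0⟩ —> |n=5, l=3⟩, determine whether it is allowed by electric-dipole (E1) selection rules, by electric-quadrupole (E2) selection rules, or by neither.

Δl = 3 − 0 = +3; l_i + l_f = 3.
E1 (Δl = ±1): not satisfied.
E2 (Δl = 0,±2, l_i+l_f ≥ 2): not satisfied.

neither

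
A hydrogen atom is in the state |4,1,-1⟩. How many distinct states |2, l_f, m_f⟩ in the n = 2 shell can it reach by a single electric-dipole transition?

E1 requires Δl = ±1, so l_f ∈ {0, 2}; with 0 ≤ l_f ≤ n_f−1 = 1, the allowed l_f values are {0}.
For l_f = 0: m_f ∈ {m_i−1, m_i, m_i+1} ∩ [−0, 0] = {0} → 1 state.
Total: 1.

1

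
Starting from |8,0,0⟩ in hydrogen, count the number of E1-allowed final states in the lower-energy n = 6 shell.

3

E1 requires Δl = ±1, so l_f ∈ {-1, 1}; with 0 ≤ l_f ≤ n_f−1 = 5, the allowed l_f values are {1}.
For l_f = 1: m_f ∈ {m_i−1, m_i, m_i+1} ∩ [−1, 1] = {-1, 0, 1} → 3 states.
Total: 3.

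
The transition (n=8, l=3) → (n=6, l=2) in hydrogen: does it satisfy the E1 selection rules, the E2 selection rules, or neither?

E1

Δl = 2 − 3 = -1; l_i + l_f = 5.
E1 (Δl = ±1): satisfied.
E2 (Δl = 0,±2, l_i+l_f ≥ 2): not satisfied.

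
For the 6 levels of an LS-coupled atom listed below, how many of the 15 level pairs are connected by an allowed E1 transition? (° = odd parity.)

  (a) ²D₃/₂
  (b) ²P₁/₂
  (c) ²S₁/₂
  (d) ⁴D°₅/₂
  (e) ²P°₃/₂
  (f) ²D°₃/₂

(a)–(b): forbidden (parity).
(a)–(c): forbidden (parity, ΔL).
(a)–(d): forbidden (ΔS).
(a)–(e): allowed.
(a)–(f): allowed.
(b)–(c): forbidden (parity).
(b)–(d): forbidden (ΔS, ΔJ).
(b)–(e): allowed.
(b)–(f): allowed.
(c)–(d): forbidden (ΔS, ΔL, ΔJ).
(c)–(e): allowed.
(c)–(f): forbidden (ΔL).
(d)–(e): forbidden (parity, ΔS).
(d)–(f): forbidden (parity, ΔS).
(e)–(f): forbidden (parity).
Allowed pairs: 5 of 15.

5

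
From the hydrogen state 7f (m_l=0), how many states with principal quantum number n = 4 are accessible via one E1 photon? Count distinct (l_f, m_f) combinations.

3

E1 requires Δl = ±1, so l_f ∈ {2, 4}; with 0 ≤ l_f ≤ n_f−1 = 3, the allowed l_f values are {2}.
For l_f = 2: m_f ∈ {m_i−1, m_i, m_i+1} ∩ [−2, 2] = {-1, 0, 1} → 3 states.
Total: 3.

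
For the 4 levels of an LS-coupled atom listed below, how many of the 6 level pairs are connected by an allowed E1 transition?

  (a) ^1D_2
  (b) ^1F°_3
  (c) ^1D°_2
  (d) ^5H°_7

(a)–(b): allowed.
(a)–(c): allowed.
(a)–(d): forbidden (ΔS, ΔL, ΔJ).
(b)–(c): forbidden (parity).
(b)–(d): forbidden (parity, ΔS, ΔL, ΔJ).
(c)–(d): forbidden (parity, ΔS, ΔL, ΔJ).
Allowed pairs: 2 of 6.

2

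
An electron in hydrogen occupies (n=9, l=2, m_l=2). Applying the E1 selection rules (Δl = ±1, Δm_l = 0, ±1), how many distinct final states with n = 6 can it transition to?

4

E1 requires Δl = ±1, so l_f ∈ {1, 3}; with 0 ≤ l_f ≤ n_f−1 = 5, the allowed l_f values are {1, 3}.
For l_f = 1: m_f ∈ {m_i−1, m_i, m_i+1} ∩ [−1, 1] = {1} → 1 state.
For l_f = 3: m_f ∈ {m_i−1, m_i, m_i+1} ∩ [−3, 3] = {1, 2, 3} → 3 states.
Total: 4.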